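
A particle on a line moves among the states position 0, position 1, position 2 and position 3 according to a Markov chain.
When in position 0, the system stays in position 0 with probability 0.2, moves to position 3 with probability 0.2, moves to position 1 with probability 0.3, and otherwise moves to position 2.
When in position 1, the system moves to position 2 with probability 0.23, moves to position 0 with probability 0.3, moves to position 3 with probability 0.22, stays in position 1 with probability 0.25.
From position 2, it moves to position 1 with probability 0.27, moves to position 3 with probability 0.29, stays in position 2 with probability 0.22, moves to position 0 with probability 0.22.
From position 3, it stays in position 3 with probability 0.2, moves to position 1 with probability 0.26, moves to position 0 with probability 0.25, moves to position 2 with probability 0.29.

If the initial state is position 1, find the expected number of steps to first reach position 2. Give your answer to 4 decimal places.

3.8306

Let t(s) be the expected number of steps to first reach position 2 from state s, with t(position 2) = 0. Conditioning on the first step:
t(position 0) = 1 + 0.2·t(position 0) + 0.3·t(position 1) + 0.2·t(position 3)
t(position 1) = 1 + 0.3·t(position 0) + 0.25·t(position 1) + 0.22·t(position 3)
t(position 3) = 1 + 0.25·t(position 0) + 0.26·t(position 1) + 0.2·t(position 3)
Solving: t(position 0) = 3.5908, t(position 1) = 3.8306, t(position 3) = 3.6171.
Expected steps from position 1 to position 2: 3.8306.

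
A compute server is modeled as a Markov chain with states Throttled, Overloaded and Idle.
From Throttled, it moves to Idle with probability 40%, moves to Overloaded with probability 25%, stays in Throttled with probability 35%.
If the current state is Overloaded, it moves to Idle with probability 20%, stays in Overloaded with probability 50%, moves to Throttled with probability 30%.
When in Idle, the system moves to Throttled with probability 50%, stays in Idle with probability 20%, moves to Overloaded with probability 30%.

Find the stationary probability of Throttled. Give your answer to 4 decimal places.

Let the stationary distribution be π with π = πP and π_1 + π_2 + π_3 = 1.
π_1 = 0.35·π_1 + 0.3·π_2 + 0.5·π_3
π_2 = 0.25·π_1 + 0.5·π_2 + 0.3·π_3
Solving with the normalization constraint gives π = (0.3736, 0.3516, 0.2747).
So the stationary probability of Throttled is 0.3736.

0.3736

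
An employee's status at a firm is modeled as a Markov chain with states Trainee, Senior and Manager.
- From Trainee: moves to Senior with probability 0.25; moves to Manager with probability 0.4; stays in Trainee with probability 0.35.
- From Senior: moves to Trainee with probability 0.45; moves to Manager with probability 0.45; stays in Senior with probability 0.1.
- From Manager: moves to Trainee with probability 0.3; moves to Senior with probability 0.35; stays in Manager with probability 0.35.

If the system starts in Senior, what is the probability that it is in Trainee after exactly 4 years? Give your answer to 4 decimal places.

0.3549

Propagate the distribution vector 4 years from Senior.
After 0 years: (0.0000, 1.0000, 0.0000)
After 1 year: (0.4500, 0.1000, 0.4500)
After 2 years: (0.3375, 0.2800, 0.3825)
After 3 years: (0.3589, 0.2463, 0.3949)
After 4 years: (0.3549, 0.2526, 0.3926)
P(in Trainee after 4 years) = 0.3549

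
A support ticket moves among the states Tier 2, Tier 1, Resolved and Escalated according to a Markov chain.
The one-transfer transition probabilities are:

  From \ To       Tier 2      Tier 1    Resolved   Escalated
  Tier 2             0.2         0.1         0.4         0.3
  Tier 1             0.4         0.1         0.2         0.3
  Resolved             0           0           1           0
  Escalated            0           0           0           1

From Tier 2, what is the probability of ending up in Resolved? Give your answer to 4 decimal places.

0.5588

Let h(s) be the probability of absorption at Resolved starting from transient state s. Then h(Resolved) = 1 and h(Escalated) = 0. By first-step analysis:
h(Tier 2) = 0.2·h(Tier 2) + 0.1·h(Tier 1) + 0.4·1 + 0.3·0
h(Tier 1) = 0.4·h(Tier 2) + 0.1·h(Tier 1) + 0.2·1 + 0.3·0
Solving: h(Tier 2) = 0.5588, h(Tier 1) = 0.4706.
Starting from Tier 2, the probability is 0.5588.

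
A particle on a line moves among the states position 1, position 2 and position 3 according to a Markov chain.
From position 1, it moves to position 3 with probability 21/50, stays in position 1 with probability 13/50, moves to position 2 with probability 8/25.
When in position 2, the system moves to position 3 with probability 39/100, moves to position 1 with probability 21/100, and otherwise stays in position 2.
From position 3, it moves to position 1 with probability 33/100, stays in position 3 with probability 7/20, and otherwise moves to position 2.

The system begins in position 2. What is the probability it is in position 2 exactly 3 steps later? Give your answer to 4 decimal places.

0.3482

Propagate the distribution vector 3 steps from position 2.
After 0 steps: (0.0000, 1.0000, 0.0000)
After 1 step: (0.2100, 0.4000, 0.3900)
After 2 steps: (0.2673, 0.3520, 0.3807)
After 3 steps: (0.2690, 0.3482, 0.3828)
P(in position 2 after 3 steps) = 0.3482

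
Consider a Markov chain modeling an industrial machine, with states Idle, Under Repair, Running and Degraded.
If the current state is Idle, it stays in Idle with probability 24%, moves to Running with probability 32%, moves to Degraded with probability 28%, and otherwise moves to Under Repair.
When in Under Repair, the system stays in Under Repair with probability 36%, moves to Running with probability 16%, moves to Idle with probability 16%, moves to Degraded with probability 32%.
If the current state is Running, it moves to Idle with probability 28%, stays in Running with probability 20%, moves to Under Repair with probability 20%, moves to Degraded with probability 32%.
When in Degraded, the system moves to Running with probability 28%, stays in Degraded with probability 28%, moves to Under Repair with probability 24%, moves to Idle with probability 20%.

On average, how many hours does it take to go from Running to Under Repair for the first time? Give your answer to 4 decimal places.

4.9486

Let t(s) be the expected number of hours to first reach Under Repair from state s, with t(Under Repair) = 0. Conditioning on the first hour:
t(Idle) = 1 + 0.24·t(Idle) + 0.32·t(Running) + 0.28·t(Degraded)
t(Running) = 1 + 0.28·t(Idle) + 0.2·t(Running) + 0.32·t(Degraded)
t(Degraded) = 1 + 0.2·t(Idle) + 0.28·t(Running) + 0.28·t(Degraded)
Solving: t(Idle) = 5.1468, t(Running) = 4.9486, t(Degraded) = 4.7430.
Expected hours from Running to Under Repair: 4.9486.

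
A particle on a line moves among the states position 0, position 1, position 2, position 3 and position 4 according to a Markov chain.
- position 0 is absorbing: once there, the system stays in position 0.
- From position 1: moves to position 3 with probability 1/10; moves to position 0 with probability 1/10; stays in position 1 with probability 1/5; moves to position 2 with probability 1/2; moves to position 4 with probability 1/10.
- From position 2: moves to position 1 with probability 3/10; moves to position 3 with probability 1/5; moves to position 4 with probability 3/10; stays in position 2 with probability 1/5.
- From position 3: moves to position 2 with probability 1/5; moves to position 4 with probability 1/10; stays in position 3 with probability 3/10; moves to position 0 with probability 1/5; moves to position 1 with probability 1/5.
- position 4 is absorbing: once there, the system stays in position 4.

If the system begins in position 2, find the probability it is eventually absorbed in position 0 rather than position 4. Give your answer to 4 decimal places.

0.2342

Let h(s) be the probability of absorption at position 0 starting from transient state s. Then h(position 0) = 1 and h(position 4) = 0. By first-step analysis:
h(position 1) = 0.1·1 + 0.2·h(position 1) + 0.5·h(position 2) + 0.1·h(position 3) + 0.1·0
h(position 2) = 0.3·h(position 1) + 0.2·h(position 2) + 0.2·h(position 3) + 0.3·0
h(position 3) = 0.2·1 + 0.2·h(position 1) + 0.2·h(position 2) + 0.3·h(position 3) + 0.1·0
Solving: h(position 1) = 0.3271, h(position 2) = 0.2342, h(position 3) = 0.4461.
Starting from position 2, the probability is 0.2342.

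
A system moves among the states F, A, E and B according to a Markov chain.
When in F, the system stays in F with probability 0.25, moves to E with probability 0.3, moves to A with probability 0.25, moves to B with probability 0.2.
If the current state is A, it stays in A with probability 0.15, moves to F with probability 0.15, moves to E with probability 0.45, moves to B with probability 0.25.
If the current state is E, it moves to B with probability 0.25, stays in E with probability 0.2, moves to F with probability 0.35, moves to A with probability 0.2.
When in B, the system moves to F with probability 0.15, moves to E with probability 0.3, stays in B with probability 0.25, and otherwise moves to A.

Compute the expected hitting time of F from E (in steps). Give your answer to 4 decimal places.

Let t(s) be the expected number of steps to first reach F from state s, with t(F) = 0. Conditioning on the first step:
t(A) = 1 + 0.15·t(A) + 0.45·t(E) + 0.25·t(B)
t(E) = 1 + 0.2·t(A) + 0.2·t(E) + 0.25·t(B)
t(B) = 1 + 0.3·t(A) + 0.3·t(E) + 0.25·t(B)
Solving: t(A) = 4.6296, t(E) = 3.8889, t(B) = 4.7407.
Expected steps from E to F: 3.8889.

3.8889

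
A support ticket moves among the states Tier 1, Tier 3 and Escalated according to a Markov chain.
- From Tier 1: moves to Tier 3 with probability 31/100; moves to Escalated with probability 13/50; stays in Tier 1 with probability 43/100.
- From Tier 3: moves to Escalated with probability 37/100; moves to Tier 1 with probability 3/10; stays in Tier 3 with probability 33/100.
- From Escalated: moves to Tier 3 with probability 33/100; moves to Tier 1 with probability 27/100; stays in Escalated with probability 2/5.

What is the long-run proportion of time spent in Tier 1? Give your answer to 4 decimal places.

Let the stationary distribution be π with π = πP and π_1 + π_2 + π_3 = 1.
π_1 = 0.43·π_1 + 0.3·π_2 + 0.27·π_3
π_2 = 0.31·π_1 + 0.33·π_2 + 0.33·π_3
Solving with the normalization constraint gives π = (0.3330, 0.3233, 0.3437).
So the stationary probability of Tier 1 is 0.3330.

0.3330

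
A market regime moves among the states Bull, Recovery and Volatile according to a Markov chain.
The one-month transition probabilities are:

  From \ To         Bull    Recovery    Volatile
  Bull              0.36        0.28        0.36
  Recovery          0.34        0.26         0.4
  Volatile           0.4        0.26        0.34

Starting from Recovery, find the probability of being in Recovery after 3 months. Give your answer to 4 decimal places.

Propagate the distribution vector 3 months from Recovery.
After 0 months: (0.0000, 1.0000, 0.0000)
After 1 month: (0.3400, 0.2600, 0.4000)
After 2 months: (0.3708, 0.2668, 0.3624)
After 3 months: (0.3692, 0.2674, 0.3634)
P(in Recovery after 3 months) = 0.2674

0.2674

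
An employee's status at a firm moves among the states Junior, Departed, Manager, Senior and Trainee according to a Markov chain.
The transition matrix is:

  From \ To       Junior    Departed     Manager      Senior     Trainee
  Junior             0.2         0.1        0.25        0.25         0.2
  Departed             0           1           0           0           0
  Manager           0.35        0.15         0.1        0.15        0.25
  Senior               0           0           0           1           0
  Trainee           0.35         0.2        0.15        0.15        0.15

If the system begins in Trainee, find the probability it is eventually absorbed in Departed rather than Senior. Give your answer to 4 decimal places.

Let h(s) be the probability of absorption at Departed starting from transient state s. Then h(Departed) = 1 and h(Senior) = 0. By first-step analysis:
h(Junior) = 0.2·h(Junior) + 0.1·1 + 0.25·h(Manager) + 0.25·0 + 0.2·h(Trainee)
h(Manager) = 0.35·h(Junior) + 0.15·1 + 0.1·h(Manager) + 0.15·0 + 0.25·h(Trainee)
h(Trainee) = 0.35·h(Junior) + 0.2·1 + 0.15·h(Manager) + 0.15·0 + 0.15·h(Trainee)
Solving: h(Junior) = 0.3824, h(Manager) = 0.4463, h(Trainee) = 0.4715.
Starting from Trainee, the probability is 0.4715.

0.4715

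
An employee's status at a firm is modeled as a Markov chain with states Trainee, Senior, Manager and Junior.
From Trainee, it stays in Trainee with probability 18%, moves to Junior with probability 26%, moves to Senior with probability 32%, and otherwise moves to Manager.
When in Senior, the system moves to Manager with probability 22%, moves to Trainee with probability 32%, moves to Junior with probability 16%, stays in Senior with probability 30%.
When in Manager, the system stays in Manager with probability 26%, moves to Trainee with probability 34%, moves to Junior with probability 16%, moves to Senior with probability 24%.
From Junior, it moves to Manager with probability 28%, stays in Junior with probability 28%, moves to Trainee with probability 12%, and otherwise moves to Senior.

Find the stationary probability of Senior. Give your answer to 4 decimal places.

Let the stationary distribution be π with π = πP and π_1 + π_2 + π_3 + π_4 = 1.
π_1 = 0.18·π_1 + 0.32·π_2 + 0.34·π_3 + 0.12·π_4
π_2 = 0.32·π_1 + 0.3·π_2 + 0.24·π_3 + 0.32·π_4
π_3 = 0.24·π_1 + 0.22·π_2 + 0.26·π_3 + 0.28·π_4
Solving with the normalization constraint gives π = (0.2482, 0.2943, 0.2475, 0.2100).
So the stationary probability of Senior is 0.2943.

0.2943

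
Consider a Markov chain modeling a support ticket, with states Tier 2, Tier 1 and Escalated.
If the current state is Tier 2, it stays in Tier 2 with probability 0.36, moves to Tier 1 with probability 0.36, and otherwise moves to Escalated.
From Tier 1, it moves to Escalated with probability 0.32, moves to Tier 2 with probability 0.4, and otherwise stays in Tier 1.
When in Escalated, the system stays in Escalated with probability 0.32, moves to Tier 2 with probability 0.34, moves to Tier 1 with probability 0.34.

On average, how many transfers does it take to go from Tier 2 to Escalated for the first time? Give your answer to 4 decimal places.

Let t(s) be the expected number of transfers to first reach Escalated from state s, with t(Escalated) = 0. Conditioning on the first transfer:
t(Tier 2) = 1 + 0.36·t(Tier 2) + 0.36·t(Tier 1)
t(Tier 1) = 1 + 0.4·t(Tier 2) + 0.28·t(Tier 1)
Solving: t(Tier 2) = 3.4091, t(Tier 1) = 3.2828.
Expected transfers from Tier 2 to Escalated: 3.4091.

3.4091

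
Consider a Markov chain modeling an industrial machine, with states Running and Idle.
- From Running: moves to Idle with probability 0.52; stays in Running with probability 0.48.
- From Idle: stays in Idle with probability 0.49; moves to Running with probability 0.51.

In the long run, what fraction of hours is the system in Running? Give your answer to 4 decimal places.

0.4951

Let the stationary distribution be π with π = πP and π_1 + π_2 = 1.
π_1 = 0.48·π_1 + 0.51·π_2
Solving with the normalization constraint gives π = (0.4951, 0.5049).
So the stationary probability of Running is 0.4951.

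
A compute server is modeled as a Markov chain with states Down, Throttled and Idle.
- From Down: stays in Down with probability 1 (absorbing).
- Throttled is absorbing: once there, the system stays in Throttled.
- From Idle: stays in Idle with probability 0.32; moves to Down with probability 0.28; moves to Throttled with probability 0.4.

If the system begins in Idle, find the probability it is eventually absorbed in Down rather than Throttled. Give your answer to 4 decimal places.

0.4118

Let h(s) be the probability of absorption at Down starting from transient state s. Then h(Down) = 1 and h(Throttled) = 0. By first-step analysis:
h(Idle) = 0.28·1 + 0.4·0 + 0.32·h(Idle)
Solving: h(Idle) = 0.4118.
Starting from Idle, the probability is 0.4118.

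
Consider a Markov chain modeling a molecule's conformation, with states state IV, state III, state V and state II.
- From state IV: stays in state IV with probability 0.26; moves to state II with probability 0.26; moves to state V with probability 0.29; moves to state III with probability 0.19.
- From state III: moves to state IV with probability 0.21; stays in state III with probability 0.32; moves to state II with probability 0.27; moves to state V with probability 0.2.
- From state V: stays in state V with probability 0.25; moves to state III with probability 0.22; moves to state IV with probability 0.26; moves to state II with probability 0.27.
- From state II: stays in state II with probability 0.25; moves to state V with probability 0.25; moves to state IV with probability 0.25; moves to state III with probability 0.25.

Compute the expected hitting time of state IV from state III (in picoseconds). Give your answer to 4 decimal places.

4.3139

Let t(s) be the expected number of picoseconds to first reach state IV from state s, with t(state IV) = 0. Conditioning on the first picosecond:
t(state III) = 1 + 0.32·t(state III) + 0.2·t(state V) + 0.27·t(state II)
t(state V) = 1 + 0.22·t(state III) + 0.25·t(state V) + 0.27·t(state II)
t(state II) = 1 + 0.25·t(state III) + 0.25·t(state V) + 0.25·t(state II)
Solving: t(state III) = 4.3139, t(state V) = 4.0868, t(state II) = 4.1336.
Expected picoseconds from state III to state IV: 4.3139.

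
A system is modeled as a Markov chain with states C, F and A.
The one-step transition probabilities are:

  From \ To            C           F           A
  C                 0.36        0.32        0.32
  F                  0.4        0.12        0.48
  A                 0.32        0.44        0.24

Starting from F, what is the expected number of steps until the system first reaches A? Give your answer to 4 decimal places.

Let t(s) be the expected number of steps to first reach A from state s, with t(A) = 0. Conditioning on the first step:
t(C) = 1 + 0.36·t(C) + 0.32·t(F)
t(F) = 1 + 0.4·t(C) + 0.12·t(F)
Solving: t(C) = 2.7574, t(F) = 2.3897.
Expected steps from F to A: 2.3897.

2.3897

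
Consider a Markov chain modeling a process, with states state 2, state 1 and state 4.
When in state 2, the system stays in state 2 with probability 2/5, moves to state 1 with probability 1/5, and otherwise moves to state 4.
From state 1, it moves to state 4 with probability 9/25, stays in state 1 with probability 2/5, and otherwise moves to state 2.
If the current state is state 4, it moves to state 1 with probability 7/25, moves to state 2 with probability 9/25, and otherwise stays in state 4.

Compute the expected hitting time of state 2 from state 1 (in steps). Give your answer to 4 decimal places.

3.5311

Let t(s) be the expected number of steps to first reach state 2 from state s, with t(state 2) = 0. Conditioning on the first step:
t(state 1) = 1 + 0.4·t(state 1) + 0.36·t(state 4)
t(state 4) = 1 + 0.28·t(state 1) + 0.36·t(state 4)
Solving: t(state 1) = 3.5311, t(state 4) = 3.1073.
Expected steps from state 1 to state 2: 3.5311.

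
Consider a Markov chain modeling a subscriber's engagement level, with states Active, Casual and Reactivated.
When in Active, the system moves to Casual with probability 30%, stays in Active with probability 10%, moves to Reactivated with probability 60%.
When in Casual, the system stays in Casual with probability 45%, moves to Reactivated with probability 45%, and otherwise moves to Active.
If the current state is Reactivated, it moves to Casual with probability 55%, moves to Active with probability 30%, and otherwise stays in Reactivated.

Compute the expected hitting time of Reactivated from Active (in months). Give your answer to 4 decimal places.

Let t(s) be the expected number of months to first reach Reactivated from state s, with t(Reactivated) = 0. Conditioning on the first month:
t(Active) = 1 + 0.1·t(Active) + 0.3·t(Casual)
t(Casual) = 1 + 0.1·t(Active) + 0.45·t(Casual)
Solving: t(Active) = 1.8280, t(Casual) = 2.1505.
Expected months from Active to Reactivated: 1.8280.

1.8280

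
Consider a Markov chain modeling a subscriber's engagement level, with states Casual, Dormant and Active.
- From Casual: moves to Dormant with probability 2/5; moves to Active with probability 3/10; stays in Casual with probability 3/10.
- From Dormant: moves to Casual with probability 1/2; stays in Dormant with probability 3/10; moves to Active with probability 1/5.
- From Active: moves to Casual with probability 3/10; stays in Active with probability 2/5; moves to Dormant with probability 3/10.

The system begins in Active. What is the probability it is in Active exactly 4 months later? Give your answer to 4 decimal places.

0.2962

Propagate the distribution vector 4 months from Active.
After 0 months: (0.0000, 0.0000, 1.0000)
After 1 month: (0.3000, 0.3000, 0.4000)
After 2 months: (0.3600, 0.3300, 0.3100)
After 3 months: (0.3660, 0.3360, 0.2980)
After 4 months: (0.3672, 0.3366, 0.2962)
P(in Active after 4 months) = 0.2962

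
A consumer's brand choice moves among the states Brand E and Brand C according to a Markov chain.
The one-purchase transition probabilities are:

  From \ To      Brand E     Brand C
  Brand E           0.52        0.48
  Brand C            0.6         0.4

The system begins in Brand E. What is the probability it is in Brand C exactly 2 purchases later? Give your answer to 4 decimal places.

Sum over the intermediate state after 1 purchase:
P = P(Brand E→Brand E)·P(Brand E→Brand C) + P(Brand E→Brand C)·P(Brand C→Brand C)
  = 0.52×0.48 + 0.48×0.4
  = 0.2496 + 0.1920 = 0.4416

0.4416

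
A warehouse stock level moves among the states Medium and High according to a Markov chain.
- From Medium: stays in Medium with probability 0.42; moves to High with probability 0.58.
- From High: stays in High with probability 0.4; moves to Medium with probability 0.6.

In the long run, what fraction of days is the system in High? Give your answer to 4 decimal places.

Let the stationary distribution be π with π = πP and π_1 + π_2 = 1.
π_1 = 0.42·π_1 + 0.6·π_2
Solving with the normalization constraint gives π = (0.5085, 0.4915).
So the stationary probability of High is 0.4915.

0.4915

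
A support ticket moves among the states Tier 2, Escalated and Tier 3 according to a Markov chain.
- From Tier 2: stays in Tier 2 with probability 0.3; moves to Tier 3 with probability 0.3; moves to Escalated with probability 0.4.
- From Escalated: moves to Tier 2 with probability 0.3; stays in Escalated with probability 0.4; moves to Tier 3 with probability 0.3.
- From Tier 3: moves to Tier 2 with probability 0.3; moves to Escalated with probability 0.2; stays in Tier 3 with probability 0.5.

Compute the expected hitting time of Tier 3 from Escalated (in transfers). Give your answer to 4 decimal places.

3.3333

Let t(s) be the expected number of transfers to first reach Tier 3 from state s, with t(Tier 3) = 0. Conditioning on the first transfer:
t(Tier 2) = 1 + 0.3·t(Tier 2) + 0.4·t(Escalated)
t(Escalated) = 1 + 0.3·t(Tier 2) + 0.4·t(Escalated)
Solving: t(Tier 2) = 3.3333, t(Escalated) = 3.3333.
Expected transfers from Escalated to Tier 3: 3.3333.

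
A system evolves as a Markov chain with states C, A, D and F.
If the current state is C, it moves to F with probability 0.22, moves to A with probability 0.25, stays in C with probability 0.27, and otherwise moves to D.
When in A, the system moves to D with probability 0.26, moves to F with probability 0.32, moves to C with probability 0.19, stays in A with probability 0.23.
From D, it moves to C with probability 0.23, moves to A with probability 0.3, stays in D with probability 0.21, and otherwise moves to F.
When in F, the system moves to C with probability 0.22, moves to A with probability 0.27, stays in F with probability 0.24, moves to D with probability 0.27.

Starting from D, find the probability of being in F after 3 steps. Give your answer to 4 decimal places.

Propagate the distribution vector 3 steps from D.
After 0 steps: (0.0000, 0.0000, 1.0000, 0.0000)
After 1 step: (0.2300, 0.3000, 0.2100, 0.2600)
After 2 steps: (0.2246, 0.2597, 0.2521, 0.2636)
After 3 steps: (0.2260, 0.2627, 0.2500, 0.2613)
P(in F after 3 steps) = 0.2613

0.2613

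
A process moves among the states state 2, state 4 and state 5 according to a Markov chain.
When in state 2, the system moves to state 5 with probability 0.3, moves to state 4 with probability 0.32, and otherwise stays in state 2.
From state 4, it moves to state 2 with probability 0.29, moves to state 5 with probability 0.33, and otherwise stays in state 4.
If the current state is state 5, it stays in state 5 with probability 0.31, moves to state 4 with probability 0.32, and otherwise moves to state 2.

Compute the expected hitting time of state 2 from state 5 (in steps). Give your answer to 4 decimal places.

2.9174

Let t(s) be the expected number of steps to first reach state 2 from state s, with t(state 2) = 0. Conditioning on the first step:
t(state 4) = 1 + 0.38·t(state 4) + 0.33·t(state 5)
t(state 5) = 1 + 0.32·t(state 4) + 0.31·t(state 5)
Solving: t(state 4) = 3.1657, t(state 5) = 2.9174.
Expected steps from state 5 to state 2: 2.9174.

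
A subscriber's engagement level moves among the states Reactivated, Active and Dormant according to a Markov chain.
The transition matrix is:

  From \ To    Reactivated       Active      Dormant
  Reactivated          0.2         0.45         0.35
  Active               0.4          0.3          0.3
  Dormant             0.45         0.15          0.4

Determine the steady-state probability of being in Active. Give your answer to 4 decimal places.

Let the stationary distribution be π with π = πP and π_1 + π_2 + π_3 = 1.
π_1 = 0.2·π_1 + 0.4·π_2 + 0.45·π_3
π_2 = 0.45·π_1 + 0.3·π_2 + 0.15·π_3
Solving with the normalization constraint gives π = (0.3480, 0.2993, 0.3527).
So the stationary probability of Active is 0.2993.

0.2993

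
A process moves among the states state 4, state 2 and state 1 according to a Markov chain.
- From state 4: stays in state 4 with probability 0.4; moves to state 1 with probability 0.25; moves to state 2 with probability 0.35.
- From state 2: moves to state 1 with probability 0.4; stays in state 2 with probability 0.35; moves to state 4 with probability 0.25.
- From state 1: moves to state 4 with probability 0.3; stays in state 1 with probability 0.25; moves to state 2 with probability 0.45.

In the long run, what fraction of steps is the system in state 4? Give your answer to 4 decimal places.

Let the stationary distribution be π with π = πP and π_1 + π_2 + π_3 = 1.
π_1 = 0.4·π_1 + 0.25·π_2 + 0.3·π_3
π_2 = 0.35·π_1 + 0.35·π_2 + 0.45·π_3
Solving with the normalization constraint gives π = (0.3122, 0.3807, 0.3071).
So the stationary probability of state 4 is 0.3122.

0.3122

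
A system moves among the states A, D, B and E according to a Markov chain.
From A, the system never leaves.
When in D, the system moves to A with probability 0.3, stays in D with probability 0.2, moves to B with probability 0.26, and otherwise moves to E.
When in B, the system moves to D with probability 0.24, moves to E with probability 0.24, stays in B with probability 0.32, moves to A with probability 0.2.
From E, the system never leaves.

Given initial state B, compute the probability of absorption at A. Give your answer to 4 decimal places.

0.4817

Let h(s) be the probability of absorption at A starting from transient state s. Then h(A) = 1 and h(E) = 0. By first-step analysis:
h(D) = 0.3·1 + 0.2·h(D) + 0.26·h(B) + 0.24·0
h(B) = 0.2·1 + 0.24·h(D) + 0.32·h(B) + 0.24·0
Solving: h(D) = 0.5316, h(B) = 0.4817.
Starting from B, the probability is 0.4817.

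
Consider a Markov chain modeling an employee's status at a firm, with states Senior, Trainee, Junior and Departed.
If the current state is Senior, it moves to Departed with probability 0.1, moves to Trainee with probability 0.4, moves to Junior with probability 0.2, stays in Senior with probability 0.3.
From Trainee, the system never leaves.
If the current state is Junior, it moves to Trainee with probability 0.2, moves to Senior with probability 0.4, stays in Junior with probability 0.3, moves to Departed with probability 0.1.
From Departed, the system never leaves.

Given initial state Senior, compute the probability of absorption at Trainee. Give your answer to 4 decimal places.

Let h(s) be the probability of absorption at Trainee starting from transient state s. Then h(Trainee) = 1 and h(Departed) = 0. By first-step analysis:
h(Senior) = 0.3·h(Senior) + 0.4·1 + 0.2·h(Junior) + 0.1·0
h(Junior) = 0.4·h(Senior) + 0.2·1 + 0.3·h(Junior) + 0.1·0
Solving: h(Senior) = 0.7805, h(Junior) = 0.7317.
Starting from Senior, the probability is 0.7805.

0.7805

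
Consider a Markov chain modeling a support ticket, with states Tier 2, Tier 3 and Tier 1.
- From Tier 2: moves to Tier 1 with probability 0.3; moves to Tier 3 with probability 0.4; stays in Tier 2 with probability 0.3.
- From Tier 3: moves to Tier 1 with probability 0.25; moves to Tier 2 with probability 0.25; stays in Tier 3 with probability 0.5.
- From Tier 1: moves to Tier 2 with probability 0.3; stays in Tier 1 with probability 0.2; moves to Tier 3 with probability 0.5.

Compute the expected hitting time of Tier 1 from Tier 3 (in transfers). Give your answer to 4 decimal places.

3.8000

Let t(s) be the expected number of transfers to first reach Tier 1 from state s, with t(Tier 1) = 0. Conditioning on the first transfer:
t(Tier 2) = 1 + 0.3·t(Tier 2) + 0.4·t(Tier 3)
t(Tier 3) = 1 + 0.25·t(Tier 2) + 0.5·t(Tier 3)
Solving: t(Tier 2) = 3.6000, t(Tier 3) = 3.8000.
Expected transfers from Tier 3 to Tier 1: 3.8000.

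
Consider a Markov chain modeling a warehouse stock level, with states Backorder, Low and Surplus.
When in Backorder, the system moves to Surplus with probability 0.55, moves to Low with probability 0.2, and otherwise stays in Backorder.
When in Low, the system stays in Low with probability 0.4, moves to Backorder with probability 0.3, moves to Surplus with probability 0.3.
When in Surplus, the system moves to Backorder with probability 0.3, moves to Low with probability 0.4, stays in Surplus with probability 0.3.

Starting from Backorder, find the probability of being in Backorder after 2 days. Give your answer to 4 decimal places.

0.2875

Sum over the intermediate state after 1 day:
P = P(Backorder→Backorder)·P(Backorder→Backorder) + P(Backorder→Low)·P(Low→Backorder) + P(Backorder→Surplus)·P(Surplus→Backorder)
  = 0.25×0.25 + 0.2×0.3 + 0.55×0.3
  = 0.0625 + 0.0600 + 0.1650 = 0.2875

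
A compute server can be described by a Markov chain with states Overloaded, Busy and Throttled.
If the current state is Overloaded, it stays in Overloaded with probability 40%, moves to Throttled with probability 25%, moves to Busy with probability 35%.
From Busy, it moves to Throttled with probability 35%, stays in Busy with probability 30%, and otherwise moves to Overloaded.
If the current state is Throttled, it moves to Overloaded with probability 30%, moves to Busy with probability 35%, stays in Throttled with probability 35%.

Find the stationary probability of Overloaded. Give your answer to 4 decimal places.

Let the stationary distribution be π with π = πP and π_1 + π_2 + π_3 = 1.
π_1 = 0.4·π_1 + 0.35·π_2 + 0.3·π_3
π_2 = 0.35·π_1 + 0.3·π_2 + 0.35·π_3
Solving with the normalization constraint gives π = (0.3519, 0.3333, 0.3148).
So the stationary probability of Overloaded is 0.3519.

0.3519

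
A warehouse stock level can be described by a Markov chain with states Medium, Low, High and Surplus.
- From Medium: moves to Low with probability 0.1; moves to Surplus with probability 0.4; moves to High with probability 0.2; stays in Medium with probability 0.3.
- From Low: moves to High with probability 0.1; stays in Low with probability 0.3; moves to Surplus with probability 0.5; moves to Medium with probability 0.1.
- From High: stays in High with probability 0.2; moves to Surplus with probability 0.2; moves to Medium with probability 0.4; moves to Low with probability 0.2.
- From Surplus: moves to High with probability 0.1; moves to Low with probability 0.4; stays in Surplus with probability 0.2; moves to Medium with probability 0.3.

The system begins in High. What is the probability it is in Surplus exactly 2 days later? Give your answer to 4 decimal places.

0.3400

Propagate the distribution vector 2 days from High.
After 0 days: (0.0000, 0.0000, 1.0000, 0.0000)
After 1 day: (0.4000, 0.2000, 0.2000, 0.2000)
After 2 days: (0.2800, 0.2200, 0.1600, 0.3400)
P(in Surplus after 2 days) = 0.3400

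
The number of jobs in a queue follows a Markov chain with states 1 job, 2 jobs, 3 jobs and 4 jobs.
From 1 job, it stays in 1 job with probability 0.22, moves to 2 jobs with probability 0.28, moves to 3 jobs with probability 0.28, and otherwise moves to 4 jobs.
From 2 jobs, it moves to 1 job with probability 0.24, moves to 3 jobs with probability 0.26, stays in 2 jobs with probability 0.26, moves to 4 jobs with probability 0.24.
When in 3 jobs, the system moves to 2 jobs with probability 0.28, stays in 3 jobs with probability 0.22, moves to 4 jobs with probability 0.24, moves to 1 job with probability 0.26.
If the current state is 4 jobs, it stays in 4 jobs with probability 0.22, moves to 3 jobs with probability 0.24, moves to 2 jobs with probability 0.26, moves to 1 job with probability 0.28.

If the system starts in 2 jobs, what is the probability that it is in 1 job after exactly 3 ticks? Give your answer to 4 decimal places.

Propagate the distribution vector 3 ticks from 2 jobs.
After 0 ticks: (0.0000, 1.0000, 0.0000, 0.0000)
After 1 tick: (0.2400, 0.2600, 0.2600, 0.2400)
After 2 ticks: (0.2500, 0.2700, 0.2496, 0.2304)
After 3 ticks: (0.2492, 0.2700, 0.2504, 0.2304)
P(in 1 job after 3 ticks) = 0.2492

0.2492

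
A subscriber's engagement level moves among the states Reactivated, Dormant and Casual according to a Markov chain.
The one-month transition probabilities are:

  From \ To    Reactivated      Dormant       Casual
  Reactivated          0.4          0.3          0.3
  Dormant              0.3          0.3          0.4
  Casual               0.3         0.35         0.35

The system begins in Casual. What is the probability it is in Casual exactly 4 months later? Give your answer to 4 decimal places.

Propagate the distribution vector 4 months from Casual.
After 0 months: (0.0000, 0.0000, 1.0000)
After 1 month: (0.3000, 0.3500, 0.3500)
After 2 months: (0.3300, 0.3175, 0.3525)
After 3 months: (0.3330, 0.3176, 0.3494)
After 4 months: (0.3333, 0.3175, 0.3492)
P(in Casual after 4 months) = 0.3492

0.3492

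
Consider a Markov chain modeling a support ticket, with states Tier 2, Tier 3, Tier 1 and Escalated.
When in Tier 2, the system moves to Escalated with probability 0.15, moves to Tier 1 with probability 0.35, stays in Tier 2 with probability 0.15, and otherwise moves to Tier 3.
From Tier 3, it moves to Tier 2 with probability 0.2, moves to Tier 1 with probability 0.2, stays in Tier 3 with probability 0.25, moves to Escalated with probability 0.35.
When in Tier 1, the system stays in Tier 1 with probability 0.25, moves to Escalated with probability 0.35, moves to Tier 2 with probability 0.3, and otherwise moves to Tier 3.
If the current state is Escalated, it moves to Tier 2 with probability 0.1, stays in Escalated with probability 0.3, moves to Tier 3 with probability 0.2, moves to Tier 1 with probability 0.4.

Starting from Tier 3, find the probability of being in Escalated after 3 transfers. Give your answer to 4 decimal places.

Propagate the distribution vector 3 transfers from Tier 3.
After 0 transfers: (0.0000, 1.0000, 0.0000, 0.0000)
After 1 transfer: (0.2000, 0.2500, 0.2000, 0.3500)
After 2 transfers: (0.1750, 0.2225, 0.3100, 0.2925)
After 3 transfers: (0.1930, 0.2064, 0.3003, 0.3004)
P(in Escalated after 3 transfers) = 0.3004

0.3004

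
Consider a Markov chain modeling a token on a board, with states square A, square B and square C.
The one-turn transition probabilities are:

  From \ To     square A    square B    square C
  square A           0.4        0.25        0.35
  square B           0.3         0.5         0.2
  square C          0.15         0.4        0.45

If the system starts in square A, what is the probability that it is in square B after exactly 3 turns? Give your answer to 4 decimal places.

Propagate the distribution vector 3 turns from square A.
After 0 turns: (1.0000, 0.0000, 0.0000)
After 1 turn: (0.4000, 0.2500, 0.3500)
After 2 turns: (0.2875, 0.3650, 0.3475)
After 3 turns: (0.2766, 0.3934, 0.3300)
P(in square B after 3 turns) = 0.3934

0.3934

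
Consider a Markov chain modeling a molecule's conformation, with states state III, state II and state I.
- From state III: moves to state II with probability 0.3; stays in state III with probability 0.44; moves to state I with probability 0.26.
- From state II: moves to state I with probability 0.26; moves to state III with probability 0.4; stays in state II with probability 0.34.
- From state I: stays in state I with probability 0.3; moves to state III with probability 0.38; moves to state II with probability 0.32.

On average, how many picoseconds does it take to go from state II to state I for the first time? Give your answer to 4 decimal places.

Let t(s) be the expected number of picoseconds to first reach state I from state s, with t(state I) = 0. Conditioning on the first picosecond:
t(state III) = 1 + 0.44·t(state III) + 0.3·t(state II)
t(state II) = 1 + 0.4·t(state III) + 0.34·t(state II)
Solving: t(state III) = 3.8462, t(state II) = 3.8462.
Expected picoseconds from state II to state I: 3.8462.

3.8462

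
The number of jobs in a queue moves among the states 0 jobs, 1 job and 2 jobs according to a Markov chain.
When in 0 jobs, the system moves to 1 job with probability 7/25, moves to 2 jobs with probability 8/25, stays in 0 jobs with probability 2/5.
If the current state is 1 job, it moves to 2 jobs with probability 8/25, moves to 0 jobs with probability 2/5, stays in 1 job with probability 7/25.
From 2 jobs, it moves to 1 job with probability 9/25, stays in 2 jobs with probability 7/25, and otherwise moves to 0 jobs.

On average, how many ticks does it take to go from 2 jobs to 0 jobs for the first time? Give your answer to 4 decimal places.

Let t(s) be the expected number of ticks to first reach 0 jobs from state s, with t(0 jobs) = 0. Conditioning on the first tick:
t(1 job) = 1 + 0.28·t(1 job) + 0.32·t(2 jobs)
t(2 jobs) = 1 + 0.36·t(1 job) + 0.28·t(2 jobs)
Solving: t(1 job) = 2.5794, t(2 jobs) = 2.6786.
Expected ticks from 2 jobs to 0 jobs: 2.6786.

2.6786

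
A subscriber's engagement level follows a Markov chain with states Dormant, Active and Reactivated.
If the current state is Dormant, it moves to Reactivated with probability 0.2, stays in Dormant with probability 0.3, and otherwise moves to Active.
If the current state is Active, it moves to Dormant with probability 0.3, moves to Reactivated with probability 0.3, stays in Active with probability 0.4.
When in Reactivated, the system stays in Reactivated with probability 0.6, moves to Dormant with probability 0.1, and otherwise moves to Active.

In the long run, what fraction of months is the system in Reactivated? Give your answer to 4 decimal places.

0.3971

Let the stationary distribution be π with π = πP and π_1 + π_2 + π_3 = 1.
π_1 = 0.3·π_1 + 0.3·π_2 + 0.1·π_3
π_2 = 0.5·π_1 + 0.4·π_2 + 0.3·π_3
Solving with the normalization constraint gives π = (0.2206, 0.3824, 0.3971).
So the stationary probability of Reactivated is 0.3971.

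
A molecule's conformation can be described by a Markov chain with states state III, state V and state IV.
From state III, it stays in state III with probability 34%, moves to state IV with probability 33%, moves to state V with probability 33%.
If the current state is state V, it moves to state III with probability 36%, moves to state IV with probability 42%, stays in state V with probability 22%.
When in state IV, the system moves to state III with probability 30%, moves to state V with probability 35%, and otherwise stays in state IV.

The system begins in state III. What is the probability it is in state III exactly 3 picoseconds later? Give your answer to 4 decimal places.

0.3314

Propagate the distribution vector 3 picoseconds from state III.
After 0 picoseconds: (1.0000, 0.0000, 0.0000)
After 1 picosecond: (0.3400, 0.3300, 0.3300)
After 2 picoseconds: (0.3334, 0.3003, 0.3663)
After 3 picoseconds: (0.3314, 0.3043, 0.3644)
P(in state III after 3 picoseconds) = 0.3314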